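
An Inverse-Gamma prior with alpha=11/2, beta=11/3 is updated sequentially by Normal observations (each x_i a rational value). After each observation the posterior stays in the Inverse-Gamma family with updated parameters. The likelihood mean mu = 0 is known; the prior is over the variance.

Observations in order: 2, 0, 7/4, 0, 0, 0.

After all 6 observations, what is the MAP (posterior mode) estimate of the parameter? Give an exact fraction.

691/912

obs 1: x=2 → posterior Inverse-Gamma(6, 17/3)
obs 2: x=0 → posterior Inverse-Gamma(13/2, 17/3)
obs 3: x=7/4 → posterior Inverse-Gamma(7, 691/96)
obs 4: x=0 → posterior Inverse-Gamma(15/2, 691/96)
obs 5: x=0 → posterior Inverse-Gamma(8, 691/96)
obs 6: x=0 → posterior Inverse-Gamma(17/2, 691/96)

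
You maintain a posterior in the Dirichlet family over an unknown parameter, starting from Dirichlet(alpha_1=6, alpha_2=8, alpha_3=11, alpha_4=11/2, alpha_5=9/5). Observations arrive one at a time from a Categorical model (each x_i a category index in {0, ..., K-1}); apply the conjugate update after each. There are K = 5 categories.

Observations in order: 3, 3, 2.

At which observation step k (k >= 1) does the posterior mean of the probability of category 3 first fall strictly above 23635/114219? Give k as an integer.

k = 2

obs 1: x=3 → posterior Dirichlet(6, 8, 11, 13/2, 9/5)
obs 2: x=3 → posterior Dirichlet(6, 8, 11, 15/2, 9/5)
obs 3: x=2 → posterior Dirichlet(6, 8, 12, 15/2, 9/5)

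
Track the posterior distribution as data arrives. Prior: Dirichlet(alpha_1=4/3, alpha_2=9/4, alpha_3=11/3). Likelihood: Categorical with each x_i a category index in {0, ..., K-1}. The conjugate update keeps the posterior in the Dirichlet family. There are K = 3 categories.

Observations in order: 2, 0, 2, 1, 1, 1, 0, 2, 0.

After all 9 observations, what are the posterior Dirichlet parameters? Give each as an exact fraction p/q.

obs 1: x=2 → posterior Dirichlet(4/3, 9/4, 14/3)
obs 2: x=0 → posterior Dirichlet(7/3, 9/4, 14/3)
obs 3: x=2 → posterior Dirichlet(7/3, 9/4, 17/3)
obs 4: x=1 → posterior Dirichlet(7/3, 13/4, 17/3)
obs 5: x=1 → posterior Dirichlet(7/3, 17/4, 17/3)
obs 6: x=1 → posterior Dirichlet(7/3, 21/4, 17/3)
obs 7: x=0 → posterior Dirichlet(10/3, 21/4, 17/3)
obs 8: x=2 → posterior Dirichlet(10/3, 21/4, 20/3)
obs 9: x=0 → posterior Dirichlet(13/3, 21/4, 20/3)

alpha_1=13/3, alpha_2=21/4, alpha_3=20/3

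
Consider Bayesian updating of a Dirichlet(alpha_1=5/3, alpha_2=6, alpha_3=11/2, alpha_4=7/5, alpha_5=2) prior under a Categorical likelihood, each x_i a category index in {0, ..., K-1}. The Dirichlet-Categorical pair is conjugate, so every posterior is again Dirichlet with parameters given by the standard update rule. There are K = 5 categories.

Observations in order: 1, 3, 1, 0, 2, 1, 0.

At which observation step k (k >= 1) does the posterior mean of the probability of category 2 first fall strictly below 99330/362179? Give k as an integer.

k = 4

obs 1: x=1 → posterior Dirichlet(5/3, 7, 11/2, 7/5, 2)
obs 2: x=3 → posterior Dirichlet(5/3, 7, 11/2, 12/5, 2)
obs 3: x=1 → posterior Dirichlet(5/3, 8, 11/2, 12/5, 2)
obs 4: x=0 → posterior Dirichlet(8/3, 8, 11/2, 12/5, 2)
obs 5: x=2 → posterior Dirichlet(8/3, 8, 13/2, 12/5, 2)
obs 6: x=1 → posterior Dirichlet(8/3, 9, 13/2, 12/5, 2)
obs 7: x=0 → posterior Dirichlet(11/3, 9, 13/2, 12/5, 2)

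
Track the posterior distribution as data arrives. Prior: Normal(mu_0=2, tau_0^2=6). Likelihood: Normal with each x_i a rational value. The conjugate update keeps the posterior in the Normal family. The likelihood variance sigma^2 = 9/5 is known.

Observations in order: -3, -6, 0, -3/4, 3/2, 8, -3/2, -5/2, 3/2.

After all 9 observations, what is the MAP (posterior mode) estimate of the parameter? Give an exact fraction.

-43/186

obs 1: x=-3 → posterior Normal(-24/13, 18/13)
obs 2: x=-6 → posterior Normal(-84/23, 18/23)
obs 3: x=0 → posterior Normal(-28/11, 6/11)
obs 4: x=-3/4 → posterior Normal(-183/86, 18/43)
obs 5: x=3/2 → posterior Normal(-153/106, 18/53)
obs 6: x=8 → posterior Normal(1/18, 2/7)
obs 7: x=-3/2 → posterior Normal(-23/146, 18/73)
obs 8: x=-5/2 → posterior Normal(-73/166, 18/83)
obs 9: x=3/2 → posterior Normal(-43/186, 6/31)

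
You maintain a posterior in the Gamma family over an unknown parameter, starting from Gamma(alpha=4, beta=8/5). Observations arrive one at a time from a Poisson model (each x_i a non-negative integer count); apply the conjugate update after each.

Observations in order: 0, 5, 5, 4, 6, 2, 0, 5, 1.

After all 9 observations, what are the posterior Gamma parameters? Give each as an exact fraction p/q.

obs 1: x=0 → posterior Gamma(4, 13/5)
obs 2: x=5 → posterior Gamma(9, 18/5)
obs 3: x=5 → posterior Gamma(14, 23/5)
obs 4: x=4 → posterior Gamma(18, 28/5)
obs 5: x=6 → posterior Gamma(24, 33/5)
obs 6: x=2 → posterior Gamma(26, 38/5)
obs 7: x=0 → posterior Gamma(26, 43/5)
obs 8: x=5 → posterior Gamma(31, 48/5)
obs 9: x=1 → posterior Gamma(32, 53/5)

alpha=32, beta=53/5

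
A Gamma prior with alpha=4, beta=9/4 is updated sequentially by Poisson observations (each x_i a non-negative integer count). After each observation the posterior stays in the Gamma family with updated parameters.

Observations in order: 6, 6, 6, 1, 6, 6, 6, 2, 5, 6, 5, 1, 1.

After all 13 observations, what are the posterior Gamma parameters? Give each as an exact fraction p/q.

alpha=61, beta=61/4

obs 1: x=6 → posterior Gamma(10, 13/4)
obs 2: x=6 → posterior Gamma(16, 17/4)
obs 3: x=6 → posterior Gamma(22, 21/4)
obs 4: x=1 → posterior Gamma(23, 25/4)
obs 5: x=6 → posterior Gamma(29, 29/4)
obs 6: x=6 → posterior Gamma(35, 33/4)
obs 7: x=6 → posterior Gamma(41, 37/4)
obs 8: x=2 → posterior Gamma(43, 41/4)
obs 9: x=5 → posterior Gamma(48, 45/4)
obs 10: x=6 → posterior Gamma(54, 49/4)
obs 11: x=5 → posterior Gamma(59, 53/4)
obs 12: x=1 → posterior Gamma(60, 57/4)
obs 13: x=1 → posterior Gamma(61, 61/4)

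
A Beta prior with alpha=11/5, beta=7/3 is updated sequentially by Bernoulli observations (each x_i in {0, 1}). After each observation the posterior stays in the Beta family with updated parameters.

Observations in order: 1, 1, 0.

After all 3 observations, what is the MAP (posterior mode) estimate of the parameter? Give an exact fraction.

48/83

obs 1: x=1 → posterior Beta(16/5, 7/3)
obs 2: x=1 → posterior Beta(21/5, 7/3)
obs 3: x=0 → posterior Beta(21/5, 10/3)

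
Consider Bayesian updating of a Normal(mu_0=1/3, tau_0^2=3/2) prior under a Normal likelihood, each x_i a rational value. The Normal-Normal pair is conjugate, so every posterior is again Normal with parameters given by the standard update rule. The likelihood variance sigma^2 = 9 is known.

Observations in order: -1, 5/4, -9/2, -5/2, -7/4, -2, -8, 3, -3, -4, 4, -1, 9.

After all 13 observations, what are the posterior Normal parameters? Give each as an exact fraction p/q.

obs 1: x=-1 → posterior Normal(1/7, 9/7)
obs 2: x=5/4 → posterior Normal(9/32, 9/8)
obs 3: x=-9/2 → posterior Normal(-1/4, 1)
obs 4: x=-5/2 → posterior Normal(-19/40, 9/10)
obs 5: x=-7/4 → posterior Normal(-13/22, 9/11)
obs 6: x=-2 → posterior Normal(-17/24, 3/4)
obs 7: x=-8 → posterior Normal(-33/26, 9/13)
obs 8: x=3 → posterior Normal(-27/28, 9/14)
obs 9: x=-3 → posterior Normal(-11/10, 3/5)
obs 10: x=-4 → posterior Normal(-41/32, 9/16)
obs 11: x=4 → posterior Normal(-33/34, 9/17)
obs 12: x=-1 → posterior Normal(-35/36, 1/2)
obs 13: x=9 → posterior Normal(-17/38, 9/19)

mu_0=-17/38, tau_0^2=9/19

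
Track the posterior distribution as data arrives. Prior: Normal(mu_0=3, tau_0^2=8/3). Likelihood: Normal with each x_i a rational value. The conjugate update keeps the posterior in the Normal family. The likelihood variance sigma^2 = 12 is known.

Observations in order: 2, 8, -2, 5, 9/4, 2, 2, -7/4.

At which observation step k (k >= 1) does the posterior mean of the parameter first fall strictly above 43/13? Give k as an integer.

obs 1: x=2 → posterior Normal(31/11, 24/11)
obs 2: x=8 → posterior Normal(47/13, 24/13)
obs 3: x=-2 → posterior Normal(43/15, 8/5)
obs 4: x=5 → posterior Normal(53/17, 24/17)
obs 5: x=9/4 → posterior Normal(115/38, 24/19)
obs 6: x=2 → posterior Normal(41/14, 8/7)
obs 7: x=2 → posterior Normal(131/46, 24/23)
obs 8: x=-7/4 → posterior Normal(62/25, 24/25)

k = 2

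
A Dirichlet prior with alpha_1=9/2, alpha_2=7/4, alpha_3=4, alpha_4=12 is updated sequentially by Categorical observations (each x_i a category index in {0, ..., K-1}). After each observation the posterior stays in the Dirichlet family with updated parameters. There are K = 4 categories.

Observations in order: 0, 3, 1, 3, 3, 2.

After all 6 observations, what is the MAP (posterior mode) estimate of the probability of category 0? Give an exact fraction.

18/97

obs 1: x=0 → posterior Dirichlet(11/2, 7/4, 4, 12)
obs 2: x=3 → posterior Dirichlet(11/2, 7/4, 4, 13)
obs 3: x=1 → posterior Dirichlet(11/2, 11/4, 4, 13)
obs 4: x=3 → posterior Dirichlet(11/2, 11/4, 4, 14)
obs 5: x=3 → posterior Dirichlet(11/2, 11/4, 4, 15)
obs 6: x=2 → posterior Dirichlet(11/2, 11/4, 5, 15)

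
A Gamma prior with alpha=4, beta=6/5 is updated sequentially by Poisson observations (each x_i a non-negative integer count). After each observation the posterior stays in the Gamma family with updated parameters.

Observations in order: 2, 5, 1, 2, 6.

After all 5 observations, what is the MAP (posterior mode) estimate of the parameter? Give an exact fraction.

95/31

obs 1: x=2 → posterior Gamma(6, 11/5)
obs 2: x=5 → posterior Gamma(11, 16/5)
obs 3: x=1 → posterior Gamma(12, 21/5)
obs 4: x=2 → posterior Gamma(14, 26/5)
obs 5: x=6 → posterior Gamma(20, 31/5)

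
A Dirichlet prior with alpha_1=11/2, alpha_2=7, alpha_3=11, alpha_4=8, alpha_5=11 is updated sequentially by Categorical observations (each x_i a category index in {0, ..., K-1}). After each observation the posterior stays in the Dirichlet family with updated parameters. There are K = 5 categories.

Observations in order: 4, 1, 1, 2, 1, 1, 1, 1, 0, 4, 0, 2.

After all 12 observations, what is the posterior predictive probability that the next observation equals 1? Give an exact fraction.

26/109

obs 1: x=4 → posterior Dirichlet(11/2, 7, 11, 8, 12)
obs 2: x=1 → posterior Dirichlet(11/2, 8, 11, 8, 12)
obs 3: x=1 → posterior Dirichlet(11/2, 9, 11, 8, 12)
obs 4: x=2 → posterior Dirichlet(11/2, 9, 12, 8, 12)
obs 5: x=1 → posterior Dirichlet(11/2, 10, 12, 8, 12)
obs 6: x=1 → posterior Dirichlet(11/2, 11, 12, 8, 12)
obs 7: x=1 → posterior Dirichlet(11/2, 12, 12, 8, 12)
obs 8: x=1 → posterior Dirichlet(11/2, 13, 12, 8, 12)
obs 9: x=0 → posterior Dirichlet(13/2, 13, 12, 8, 12)
obs 10: x=4 → posterior Dirichlet(13/2, 13, 12, 8, 13)
obs 11: x=0 → posterior Dirichlet(15/2, 13, 12, 8, 13)
obs 12: x=2 → posterior Dirichlet(15/2, 13, 13, 8, 13)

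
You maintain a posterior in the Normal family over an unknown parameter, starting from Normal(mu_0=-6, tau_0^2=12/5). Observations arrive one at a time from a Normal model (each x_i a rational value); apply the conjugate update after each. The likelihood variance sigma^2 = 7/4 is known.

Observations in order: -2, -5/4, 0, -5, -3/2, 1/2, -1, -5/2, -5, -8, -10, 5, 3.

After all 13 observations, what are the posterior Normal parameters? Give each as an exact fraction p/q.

mu_0=-1542/659, tau_0^2=84/659

obs 1: x=-2 → posterior Normal(-306/83, 84/83)
obs 2: x=-5/4 → posterior Normal(-366/131, 84/131)
obs 3: x=0 → posterior Normal(-366/179, 84/179)
obs 4: x=-5 → posterior Normal(-606/227, 84/227)
obs 5: x=-3/2 → posterior Normal(-678/275, 84/275)
obs 6: x=1/2 → posterior Normal(-654/323, 84/323)
obs 7: x=-1 → posterior Normal(-702/371, 12/53)
obs 8: x=-5/2 → posterior Normal(-822/419, 84/419)
obs 9: x=-5 → posterior Normal(-1062/467, 84/467)
obs 10: x=-8 → posterior Normal(-1446/515, 84/515)
obs 11: x=-10 → posterior Normal(-1926/563, 84/563)
obs 12: x=5 → posterior Normal(-1686/611, 84/611)
obs 13: x=3 → posterior Normal(-1542/659, 84/659)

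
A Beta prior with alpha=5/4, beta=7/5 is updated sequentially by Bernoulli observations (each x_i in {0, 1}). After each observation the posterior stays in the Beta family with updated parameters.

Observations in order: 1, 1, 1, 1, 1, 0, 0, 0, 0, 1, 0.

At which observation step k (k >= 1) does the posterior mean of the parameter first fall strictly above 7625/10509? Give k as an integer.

obs 1: x=1 → posterior Beta(9/4, 7/5)
obs 2: x=1 → posterior Beta(13/4, 7/5)
obs 3: x=1 → posterior Beta(17/4, 7/5)
obs 4: x=1 → posterior Beta(21/4, 7/5)
obs 5: x=1 → posterior Beta(25/4, 7/5)
obs 6: x=0 → posterior Beta(25/4, 12/5)
obs 7: x=0 → posterior Beta(25/4, 17/5)
obs 8: x=0 → posterior Beta(25/4, 22/5)
obs 9: x=0 → posterior Beta(25/4, 27/5)
obs 10: x=1 → posterior Beta(29/4, 27/5)
obs 11: x=0 → posterior Beta(29/4, 32/5)

k = 3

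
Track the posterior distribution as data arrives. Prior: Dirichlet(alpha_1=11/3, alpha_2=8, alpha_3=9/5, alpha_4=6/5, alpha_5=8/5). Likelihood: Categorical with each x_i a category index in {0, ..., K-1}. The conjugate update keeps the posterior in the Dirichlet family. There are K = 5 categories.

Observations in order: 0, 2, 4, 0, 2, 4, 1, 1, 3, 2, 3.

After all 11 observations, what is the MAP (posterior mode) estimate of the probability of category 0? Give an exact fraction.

obs 1: x=0 → posterior Dirichlet(14/3, 8, 9/5, 6/5, 8/5)
obs 2: x=2 → posterior Dirichlet(14/3, 8, 14/5, 6/5, 8/5)
obs 3: x=4 → posterior Dirichlet(14/3, 8, 14/5, 6/5, 13/5)
obs 4: x=0 → posterior Dirichlet(17/3, 8, 14/5, 6/5, 13/5)
obs 5: x=2 → posterior Dirichlet(17/3, 8, 19/5, 6/5, 13/5)
obs 6: x=4 → posterior Dirichlet(17/3, 8, 19/5, 6/5, 18/5)
obs 7: x=1 → posterior Dirichlet(17/3, 9, 19/5, 6/5, 18/5)
obs 8: x=1 → posterior Dirichlet(17/3, 10, 19/5, 6/5, 18/5)
obs 9: x=3 → posterior Dirichlet(17/3, 10, 19/5, 11/5, 18/5)
obs 10: x=2 → posterior Dirichlet(17/3, 10, 24/5, 11/5, 18/5)
obs 11: x=3 → posterior Dirichlet(17/3, 10, 24/5, 16/5, 18/5)

35/167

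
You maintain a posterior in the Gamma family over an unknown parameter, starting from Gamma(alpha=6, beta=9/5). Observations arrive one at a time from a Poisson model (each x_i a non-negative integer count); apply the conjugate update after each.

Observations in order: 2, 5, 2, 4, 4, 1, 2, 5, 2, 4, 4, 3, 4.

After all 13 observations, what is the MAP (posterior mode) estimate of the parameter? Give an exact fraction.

235/74

obs 1: x=2 → posterior Gamma(8, 14/5)
obs 2: x=5 → posterior Gamma(13, 19/5)
obs 3: x=2 → posterior Gamma(15, 24/5)
obs 4: x=4 → posterior Gamma(19, 29/5)
obs 5: x=4 → posterior Gamma(23, 34/5)
obs 6: x=1 → posterior Gamma(24, 39/5)
obs 7: x=2 → posterior Gamma(26, 44/5)
obs 8: x=5 → posterior Gamma(31, 49/5)
obs 9: x=2 → posterior Gamma(33, 54/5)
obs 10: x=4 → posterior Gamma(37, 59/5)
obs 11: x=4 → posterior Gamma(41, 64/5)
obs 12: x=3 → posterior Gamma(44, 69/5)
obs 13: x=4 → posterior Gamma(48, 74/5)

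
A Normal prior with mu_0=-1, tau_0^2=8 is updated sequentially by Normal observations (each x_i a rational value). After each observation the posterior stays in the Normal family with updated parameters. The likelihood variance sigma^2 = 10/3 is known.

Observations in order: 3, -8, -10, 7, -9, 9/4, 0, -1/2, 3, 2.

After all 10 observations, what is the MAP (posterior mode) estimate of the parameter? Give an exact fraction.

obs 1: x=3 → posterior Normal(31/17, 40/17)
obs 2: x=-8 → posterior Normal(-65/29, 40/29)
obs 3: x=-10 → posterior Normal(-185/41, 40/41)
obs 4: x=7 → posterior Normal(-101/53, 40/53)
obs 5: x=-9 → posterior Normal(-209/65, 8/13)
obs 6: x=9/4 → posterior Normal(-26/11, 40/77)
obs 7: x=0 → posterior Normal(-182/89, 40/89)
obs 8: x=-1/2 → posterior Normal(-188/101, 40/101)
obs 9: x=3 → posterior Normal(-152/113, 40/113)
obs 10: x=2 → posterior Normal(-128/125, 8/25)

-128/125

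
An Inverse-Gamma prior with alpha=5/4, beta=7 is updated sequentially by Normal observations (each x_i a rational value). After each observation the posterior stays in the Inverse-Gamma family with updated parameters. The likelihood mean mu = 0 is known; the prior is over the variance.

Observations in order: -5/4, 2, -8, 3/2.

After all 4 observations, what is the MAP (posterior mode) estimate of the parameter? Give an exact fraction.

1373/136

obs 1: x=-5/4 → posterior Inverse-Gamma(7/4, 249/32)
obs 2: x=2 → posterior Inverse-Gamma(9/4, 313/32)
obs 3: x=-8 → posterior Inverse-Gamma(11/4, 1337/32)
obs 4: x=3/2 → posterior Inverse-Gamma(13/4, 1373/32)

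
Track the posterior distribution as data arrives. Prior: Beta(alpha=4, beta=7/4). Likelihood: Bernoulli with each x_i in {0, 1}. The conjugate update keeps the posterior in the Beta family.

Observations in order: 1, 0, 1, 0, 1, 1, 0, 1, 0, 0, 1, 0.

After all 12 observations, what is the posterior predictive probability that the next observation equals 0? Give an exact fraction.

obs 1: x=1 → posterior Beta(5, 7/4)
obs 2: x=0 → posterior Beta(5, 11/4)
obs 3: x=1 → posterior Beta(6, 11/4)
obs 4: x=0 → posterior Beta(6, 15/4)
obs 5: x=1 → posterior Beta(7, 15/4)
obs 6: x=1 → posterior Beta(8, 15/4)
obs 7: x=0 → posterior Beta(8, 19/4)
obs 8: x=1 → posterior Beta(9, 19/4)
obs 9: x=0 → posterior Beta(9, 23/4)
obs 10: x=0 → posterior Beta(9, 27/4)
obs 11: x=1 → posterior Beta(10, 27/4)
obs 12: x=0 → posterior Beta(10, 31/4)

31/71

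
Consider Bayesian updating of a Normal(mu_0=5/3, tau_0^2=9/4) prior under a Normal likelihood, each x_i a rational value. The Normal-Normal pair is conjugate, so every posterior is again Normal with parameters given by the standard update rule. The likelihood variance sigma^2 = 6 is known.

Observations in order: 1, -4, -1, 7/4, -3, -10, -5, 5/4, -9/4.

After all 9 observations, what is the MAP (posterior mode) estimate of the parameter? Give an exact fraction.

-121/84

obs 1: x=1 → posterior Normal(49/33, 18/11)
obs 2: x=-4 → posterior Normal(13/42, 9/7)
obs 3: x=-1 → posterior Normal(4/51, 18/17)
obs 4: x=7/4 → posterior Normal(79/240, 9/10)
obs 5: x=-3 → posterior Normal(-29/276, 18/23)
obs 6: x=-10 → posterior Normal(-389/312, 9/13)
obs 7: x=-5 → posterior Normal(-569/348, 18/29)
obs 8: x=5/4 → posterior Normal(-131/96, 9/16)
obs 9: x=-9/4 → posterior Normal(-121/84, 18/35)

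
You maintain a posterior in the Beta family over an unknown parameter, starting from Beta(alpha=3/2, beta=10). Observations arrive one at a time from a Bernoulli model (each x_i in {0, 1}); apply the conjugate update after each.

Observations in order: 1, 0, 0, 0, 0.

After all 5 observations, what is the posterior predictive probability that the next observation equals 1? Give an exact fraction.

obs 1: x=1 → posterior Beta(5/2, 10)
obs 2: x=0 → posterior Beta(5/2, 11)
obs 3: x=0 → posterior Beta(5/2, 12)
obs 4: x=0 → posterior Beta(5/2, 13)
obs 5: x=0 → posterior Beta(5/2, 14)

5/33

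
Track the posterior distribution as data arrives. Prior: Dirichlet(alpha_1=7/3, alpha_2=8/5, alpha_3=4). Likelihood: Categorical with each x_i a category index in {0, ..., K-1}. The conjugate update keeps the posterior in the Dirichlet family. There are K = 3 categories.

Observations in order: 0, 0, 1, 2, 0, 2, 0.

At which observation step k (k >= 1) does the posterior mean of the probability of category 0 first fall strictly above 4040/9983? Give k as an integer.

obs 1: x=0 → posterior Dirichlet(10/3, 8/5, 4)
obs 2: x=0 → posterior Dirichlet(13/3, 8/5, 4)
obs 3: x=1 → posterior Dirichlet(13/3, 13/5, 4)
obs 4: x=2 → posterior Dirichlet(13/3, 13/5, 5)
obs 5: x=0 → posterior Dirichlet(16/3, 13/5, 5)
obs 6: x=2 → posterior Dirichlet(16/3, 13/5, 6)
obs 7: x=0 → posterior Dirichlet(19/3, 13/5, 6)

k = 2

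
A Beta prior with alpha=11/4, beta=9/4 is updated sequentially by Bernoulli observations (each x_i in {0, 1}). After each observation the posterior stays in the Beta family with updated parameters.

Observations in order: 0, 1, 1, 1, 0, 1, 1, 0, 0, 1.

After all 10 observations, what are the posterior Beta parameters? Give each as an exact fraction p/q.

obs 1: x=0 → posterior Beta(11/4, 13/4)
obs 2: x=1 → posterior Beta(15/4, 13/4)
obs 3: x=1 → posterior Beta(19/4, 13/4)
obs 4: x=1 → posterior Beta(23/4, 13/4)
obs 5: x=0 → posterior Beta(23/4, 17/4)
obs 6: x=1 → posterior Beta(27/4, 17/4)
obs 7: x=1 → posterior Beta(31/4, 17/4)
obs 8: x=0 → posterior Beta(31/4, 21/4)
obs 9: x=0 → posterior Beta(31/4, 25/4)
obs 10: x=1 → posterior Beta(35/4, 25/4)

alpha=35/4, beta=25/4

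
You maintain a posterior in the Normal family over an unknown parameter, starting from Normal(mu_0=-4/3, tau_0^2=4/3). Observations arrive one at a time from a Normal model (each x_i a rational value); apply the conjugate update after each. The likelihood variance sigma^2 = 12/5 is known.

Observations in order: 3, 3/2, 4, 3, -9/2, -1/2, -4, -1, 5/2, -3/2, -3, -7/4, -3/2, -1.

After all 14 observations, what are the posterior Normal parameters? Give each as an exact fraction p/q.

obs 1: x=3 → posterior Normal(3/14, 6/7)
obs 2: x=3/2 → posterior Normal(21/38, 12/19)
obs 3: x=4 → posterior Normal(61/48, 1/2)
obs 4: x=3 → posterior Normal(91/58, 12/29)
obs 5: x=-9/2 → posterior Normal(23/34, 6/17)
obs 6: x=-1/2 → posterior Normal(41/78, 4/13)
obs 7: x=-4 → posterior Normal(1/88, 3/11)
obs 8: x=-1 → posterior Normal(-9/98, 12/49)
obs 9: x=5/2 → posterior Normal(4/27, 2/9)
obs 10: x=-3/2 → posterior Normal(1/118, 12/59)
obs 11: x=-3 → posterior Normal(-29/128, 3/16)
obs 12: x=-7/4 → posterior Normal(-31/92, 4/23)
obs 13: x=-3/2 → posterior Normal(-123/296, 6/37)
obs 14: x=-1 → posterior Normal(-143/316, 12/79)

mu_0=-143/316, tau_0^2=12/79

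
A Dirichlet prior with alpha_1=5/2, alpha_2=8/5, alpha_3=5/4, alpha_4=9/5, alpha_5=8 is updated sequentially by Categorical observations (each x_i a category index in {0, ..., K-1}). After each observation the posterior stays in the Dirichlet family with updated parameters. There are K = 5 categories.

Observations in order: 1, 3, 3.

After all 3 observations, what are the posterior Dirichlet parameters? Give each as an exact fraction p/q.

alpha_1=5/2, alpha_2=13/5, alpha_3=5/4, alpha_4=19/5, alpha_5=8

obs 1: x=1 → posterior Dirichlet(5/2, 13/5, 5/4, 9/5, 8)
obs 2: x=3 → posterior Dirichlet(5/2, 13/5, 5/4, 14/5, 8)
obs 3: x=3 → posterior Dirichlet(5/2, 13/5, 5/4, 19/5, 8)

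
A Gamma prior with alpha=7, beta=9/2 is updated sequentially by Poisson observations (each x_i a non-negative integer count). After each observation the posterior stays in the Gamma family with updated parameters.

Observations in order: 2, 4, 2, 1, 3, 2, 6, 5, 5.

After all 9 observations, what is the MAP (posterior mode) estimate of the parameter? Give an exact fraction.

obs 1: x=2 → posterior Gamma(9, 11/2)
obs 2: x=4 → posterior Gamma(13, 13/2)
obs 3: x=2 → posterior Gamma(15, 15/2)
obs 4: x=1 → posterior Gamma(16, 17/2)
obs 5: x=3 → posterior Gamma(19, 19/2)
obs 6: x=2 → posterior Gamma(21, 21/2)
obs 7: x=6 → posterior Gamma(27, 23/2)
obs 8: x=5 → posterior Gamma(32, 25/2)
obs 9: x=5 → posterior Gamma(37, 27/2)

8/3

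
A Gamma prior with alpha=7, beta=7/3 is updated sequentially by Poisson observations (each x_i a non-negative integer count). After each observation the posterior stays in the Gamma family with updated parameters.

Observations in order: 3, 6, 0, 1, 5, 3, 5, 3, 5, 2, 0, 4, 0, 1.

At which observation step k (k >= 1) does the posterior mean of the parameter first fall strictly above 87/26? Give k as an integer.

obs 1: x=3 → posterior Gamma(10, 10/3)
obs 2: x=6 → posterior Gamma(16, 13/3)
obs 3: x=0 → posterior Gamma(16, 16/3)
obs 4: x=1 → posterior Gamma(17, 19/3)
obs 5: x=5 → posterior Gamma(22, 22/3)
obs 6: x=3 → posterior Gamma(25, 25/3)
obs 7: x=5 → posterior Gamma(30, 28/3)
obs 8: x=3 → posterior Gamma(33, 31/3)
obs 9: x=5 → posterior Gamma(38, 34/3)
obs 10: x=2 → posterior Gamma(40, 37/3)
obs 11: x=0 → posterior Gamma(40, 40/3)
obs 12: x=4 → posterior Gamma(44, 43/3)
obs 13: x=0 → posterior Gamma(44, 46/3)
obs 14: x=1 → posterior Gamma(45, 49/3)

k = 2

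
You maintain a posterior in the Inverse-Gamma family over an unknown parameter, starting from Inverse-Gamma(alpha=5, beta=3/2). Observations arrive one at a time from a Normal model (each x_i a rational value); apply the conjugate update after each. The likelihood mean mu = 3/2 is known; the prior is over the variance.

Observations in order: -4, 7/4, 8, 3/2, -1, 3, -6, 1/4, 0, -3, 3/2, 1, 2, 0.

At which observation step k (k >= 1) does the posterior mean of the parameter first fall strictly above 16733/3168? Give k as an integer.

k = 3

obs 1: x=-4 → posterior Inverse-Gamma(11/2, 133/8)
obs 2: x=7/4 → posterior Inverse-Gamma(6, 533/32)
obs 3: x=8 → posterior Inverse-Gamma(13/2, 1209/32)
obs 4: x=3/2 → posterior Inverse-Gamma(7, 1209/32)
obs 5: x=-1 → posterior Inverse-Gamma(15/2, 1309/32)
obs 6: x=3 → posterior Inverse-Gamma(8, 1345/32)
obs 7: x=-6 → posterior Inverse-Gamma(17/2, 2245/32)
obs 8: x=1/4 → posterior Inverse-Gamma(9, 1135/16)
obs 9: x=0 → posterior Inverse-Gamma(19/2, 1153/16)
obs 10: x=-3 → posterior Inverse-Gamma(10, 1315/16)
obs 11: x=3/2 → posterior Inverse-Gamma(21/2, 1315/16)
obs 12: x=1 → posterior Inverse-Gamma(11, 1317/16)
obs 13: x=2 → posterior Inverse-Gamma(23/2, 1319/16)
obs 14: x=0 → posterior Inverse-Gamma(12, 1337/16)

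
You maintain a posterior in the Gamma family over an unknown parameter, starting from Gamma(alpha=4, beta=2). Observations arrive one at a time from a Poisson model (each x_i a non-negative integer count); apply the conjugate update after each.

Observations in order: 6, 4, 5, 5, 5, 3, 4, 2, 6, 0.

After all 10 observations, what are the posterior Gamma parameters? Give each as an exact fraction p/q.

alpha=44, beta=12

obs 1: x=6 → posterior Gamma(10, 3)
obs 2: x=4 → posterior Gamma(14, 4)
obs 3: x=5 → posterior Gamma(19, 5)
obs 4: x=5 → posterior Gamma(24, 6)
obs 5: x=5 → posterior Gamma(29, 7)
obs 6: x=3 → posterior Gamma(32, 8)
obs 7: x=4 → posterior Gamma(36, 9)
obs 8: x=2 → posterior Gamma(38, 10)
obs 9: x=6 → posterior Gamma(44, 11)
obs 10: x=0 → posterior Gamma(44, 12)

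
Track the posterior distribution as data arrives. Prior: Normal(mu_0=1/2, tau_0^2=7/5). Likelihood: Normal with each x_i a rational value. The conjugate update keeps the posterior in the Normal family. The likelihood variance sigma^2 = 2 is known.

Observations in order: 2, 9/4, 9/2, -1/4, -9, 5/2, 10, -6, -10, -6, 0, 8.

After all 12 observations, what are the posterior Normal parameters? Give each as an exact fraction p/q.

obs 1: x=2 → posterior Normal(19/17, 14/17)
obs 2: x=9/4 → posterior Normal(139/96, 7/12)
obs 3: x=9/2 → posterior Normal(265/124, 14/31)
obs 4: x=-1/4 → posterior Normal(129/76, 7/19)
obs 5: x=-9 → posterior Normal(1/30, 14/45)
obs 6: x=5/2 → posterior Normal(19/52, 7/26)
obs 7: x=10 → posterior Normal(89/59, 14/59)
obs 8: x=-6 → posterior Normal(47/66, 7/33)
obs 9: x=-10 → posterior Normal(-23/73, 14/73)
obs 10: x=-6 → posterior Normal(-13/16, 7/40)
obs 11: x=0 → posterior Normal(-65/87, 14/87)
obs 12: x=8 → posterior Normal(-9/94, 7/47)

mu_0=-9/94, tau_0^2=7/47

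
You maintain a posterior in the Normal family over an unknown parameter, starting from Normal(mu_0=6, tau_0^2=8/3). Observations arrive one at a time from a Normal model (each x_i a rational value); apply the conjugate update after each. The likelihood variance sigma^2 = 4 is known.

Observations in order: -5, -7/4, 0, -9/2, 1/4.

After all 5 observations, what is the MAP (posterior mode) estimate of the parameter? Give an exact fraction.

-4/13

obs 1: x=-5 → posterior Normal(8/5, 8/5)
obs 2: x=-7/4 → posterior Normal(9/14, 8/7)
obs 3: x=0 → posterior Normal(1/2, 8/9)
obs 4: x=-9/2 → posterior Normal(-9/22, 8/11)
obs 5: x=1/4 → posterior Normal(-4/13, 8/13)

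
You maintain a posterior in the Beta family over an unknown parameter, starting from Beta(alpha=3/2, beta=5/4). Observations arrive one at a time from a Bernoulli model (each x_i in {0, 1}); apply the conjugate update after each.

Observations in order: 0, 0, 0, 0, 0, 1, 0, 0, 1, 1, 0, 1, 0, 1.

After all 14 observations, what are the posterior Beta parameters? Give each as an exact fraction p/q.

obs 1: x=0 → posterior Beta(3/2, 9/4)
obs 2: x=0 → posterior Beta(3/2, 13/4)
obs 3: x=0 → posterior Beta(3/2, 17/4)
obs 4: x=0 → posterior Beta(3/2, 21/4)
obs 5: x=0 → posterior Beta(3/2, 25/4)
obs 6: x=1 → posterior Beta(5/2, 25/4)
obs 7: x=0 → posterior Beta(5/2, 29/4)
obs 8: x=0 → posterior Beta(5/2, 33/4)
obs 9: x=1 → posterior Beta(7/2, 33/4)
obs 10: x=1 → posterior Beta(9/2, 33/4)
obs 11: x=0 → posterior Beta(9/2, 37/4)
obs 12: x=1 → posterior Beta(11/2, 37/4)
obs 13: x=0 → posterior Beta(11/2, 41/4)
obs 14: x=1 → posterior Beta(13/2, 41/4)

alpha=13/2, beta=41/4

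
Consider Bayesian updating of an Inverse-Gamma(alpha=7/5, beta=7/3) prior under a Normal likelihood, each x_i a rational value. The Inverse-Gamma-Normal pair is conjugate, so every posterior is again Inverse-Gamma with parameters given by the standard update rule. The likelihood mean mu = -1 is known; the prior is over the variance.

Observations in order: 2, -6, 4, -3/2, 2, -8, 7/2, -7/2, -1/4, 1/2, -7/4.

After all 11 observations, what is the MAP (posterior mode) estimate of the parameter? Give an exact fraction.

obs 1: x=2 → posterior Inverse-Gamma(19/10, 41/6)
obs 2: x=-6 → posterior Inverse-Gamma(12/5, 58/3)
obs 3: x=4 → posterior Inverse-Gamma(29/10, 191/6)
obs 4: x=-3/2 → posterior Inverse-Gamma(17/5, 767/24)
obs 5: x=2 → posterior Inverse-Gamma(39/10, 875/24)
obs 6: x=-8 → posterior Inverse-Gamma(22/5, 1463/24)
obs 7: x=7/2 → posterior Inverse-Gamma(49/10, 853/12)
obs 8: x=-7/2 → posterior Inverse-Gamma(27/5, 1781/24)
obs 9: x=-1/4 → posterior Inverse-Gamma(59/10, 7151/96)
obs 10: x=1/2 → posterior Inverse-Gamma(32/5, 7259/96)
obs 11: x=-7/4 → posterior Inverse-Gamma(69/10, 3643/48)

18215/1896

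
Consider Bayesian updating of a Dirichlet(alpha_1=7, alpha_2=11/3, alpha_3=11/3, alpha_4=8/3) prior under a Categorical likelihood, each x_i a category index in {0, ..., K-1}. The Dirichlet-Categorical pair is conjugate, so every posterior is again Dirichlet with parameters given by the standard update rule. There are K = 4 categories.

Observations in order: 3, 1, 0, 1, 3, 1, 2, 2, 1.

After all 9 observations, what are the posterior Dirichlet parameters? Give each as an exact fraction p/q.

obs 1: x=3 → posterior Dirichlet(7, 11/3, 11/3, 11/3)
obs 2: x=1 → posterior Dirichlet(7, 14/3, 11/3, 11/3)
obs 3: x=0 → posterior Dirichlet(8, 14/3, 11/3, 11/3)
obs 4: x=1 → posterior Dirichlet(8, 17/3, 11/3, 11/3)
obs 5: x=3 → posterior Dirichlet(8, 17/3, 11/3, 14/3)
obs 6: x=1 → posterior Dirichlet(8, 20/3, 11/3, 14/3)
obs 7: x=2 → posterior Dirichlet(8, 20/3, 14/3, 14/3)
obs 8: x=2 → posterior Dirichlet(8, 20/3, 17/3, 14/3)
obs 9: x=1 → posterior Dirichlet(8, 23/3, 17/3, 14/3)

alpha_1=8, alpha_2=23/3, alpha_3=17/3, alpha_4=14/3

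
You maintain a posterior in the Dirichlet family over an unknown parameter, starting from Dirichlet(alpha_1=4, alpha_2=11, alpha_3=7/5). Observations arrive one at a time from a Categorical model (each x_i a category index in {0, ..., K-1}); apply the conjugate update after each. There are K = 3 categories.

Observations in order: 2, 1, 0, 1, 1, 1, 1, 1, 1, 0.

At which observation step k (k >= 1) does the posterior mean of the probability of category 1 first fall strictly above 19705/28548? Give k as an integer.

obs 1: x=2 → posterior Dirichlet(4, 11, 12/5)
obs 2: x=1 → posterior Dirichlet(4, 12, 12/5)
obs 3: x=0 → posterior Dirichlet(5, 12, 12/5)
obs 4: x=1 → posterior Dirichlet(5, 13, 12/5)
obs 5: x=1 → posterior Dirichlet(5, 14, 12/5)
obs 6: x=1 → posterior Dirichlet(5, 15, 12/5)
obs 7: x=1 → posterior Dirichlet(5, 16, 12/5)
obs 8: x=1 → posterior Dirichlet(5, 17, 12/5)
obs 9: x=1 → posterior Dirichlet(5, 18, 12/5)
obs 10: x=0 → posterior Dirichlet(6, 18, 12/5)

k = 8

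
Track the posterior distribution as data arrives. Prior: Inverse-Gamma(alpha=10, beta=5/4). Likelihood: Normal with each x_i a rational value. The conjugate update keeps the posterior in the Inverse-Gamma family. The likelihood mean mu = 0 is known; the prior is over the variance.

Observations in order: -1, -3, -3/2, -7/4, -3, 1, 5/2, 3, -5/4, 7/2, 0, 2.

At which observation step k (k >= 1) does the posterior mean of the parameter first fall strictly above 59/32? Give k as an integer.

k = 10

obs 1: x=-1 → posterior Inverse-Gamma(21/2, 7/4)
obs 2: x=-3 → posterior Inverse-Gamma(11, 25/4)
obs 3: x=-3/2 → posterior Inverse-Gamma(23/2, 59/8)
obs 4: x=-7/4 → posterior Inverse-Gamma(12, 285/32)
obs 5: x=-3 → posterior Inverse-Gamma(25/2, 429/32)
obs 6: x=1 → posterior Inverse-Gamma(13, 445/32)
obs 7: x=5/2 → posterior Inverse-Gamma(27/2, 545/32)
obs 8: x=3 → posterior Inverse-Gamma(14, 689/32)
obs 9: x=-5/4 → posterior Inverse-Gamma(29/2, 357/16)
obs 10: x=7/2 → posterior Inverse-Gamma(15, 455/16)
obs 11: x=0 → posterior Inverse-Gamma(31/2, 455/16)
obs 12: x=2 → posterior Inverse-Gamma(16, 487/16)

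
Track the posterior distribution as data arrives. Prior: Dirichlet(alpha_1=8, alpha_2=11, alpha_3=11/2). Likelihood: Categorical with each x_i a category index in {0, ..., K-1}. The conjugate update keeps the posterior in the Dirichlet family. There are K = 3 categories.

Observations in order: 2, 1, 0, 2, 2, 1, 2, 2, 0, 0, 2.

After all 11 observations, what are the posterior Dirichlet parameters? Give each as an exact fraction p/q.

alpha_1=11, alpha_2=13, alpha_3=23/2

obs 1: x=2 → posterior Dirichlet(8, 11, 13/2)
obs 2: x=1 → posterior Dirichlet(8, 12, 13/2)
obs 3: x=0 → posterior Dirichlet(9, 12, 13/2)
obs 4: x=2 → posterior Dirichlet(9, 12, 15/2)
obs 5: x=2 → posterior Dirichlet(9, 12, 17/2)
obs 6: x=1 → posterior Dirichlet(9, 13, 17/2)
obs 7: x=2 → posterior Dirichlet(9, 13, 19/2)
obs 8: x=2 → posterior Dirichlet(9, 13, 21/2)
obs 9: x=0 → posterior Dirichlet(10, 13, 21/2)
obs 10: x=0 → posterior Dirichlet(11, 13, 21/2)
obs 11: x=2 → posterior Dirichlet(11, 13, 23/2)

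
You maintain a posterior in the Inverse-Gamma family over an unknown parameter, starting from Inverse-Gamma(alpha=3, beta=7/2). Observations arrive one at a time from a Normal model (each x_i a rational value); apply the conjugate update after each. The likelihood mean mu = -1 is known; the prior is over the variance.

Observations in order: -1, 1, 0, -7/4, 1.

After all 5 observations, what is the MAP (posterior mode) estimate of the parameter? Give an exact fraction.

obs 1: x=-1 → posterior Inverse-Gamma(7/2, 7/2)
obs 2: x=1 → posterior Inverse-Gamma(4, 11/2)
obs 3: x=0 → posterior Inverse-Gamma(9/2, 6)
obs 4: x=-7/4 → posterior Inverse-Gamma(5, 201/32)
obs 5: x=1 → posterior Inverse-Gamma(11/2, 265/32)

265/208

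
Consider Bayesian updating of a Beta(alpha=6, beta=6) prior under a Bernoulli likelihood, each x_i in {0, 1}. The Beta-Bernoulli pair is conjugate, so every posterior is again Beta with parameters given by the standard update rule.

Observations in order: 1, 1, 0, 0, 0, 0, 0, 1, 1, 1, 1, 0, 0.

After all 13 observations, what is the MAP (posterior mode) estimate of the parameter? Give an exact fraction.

11/23

obs 1: x=1 → posterior Beta(7, 6)
obs 2: x=1 → posterior Beta(8, 6)
obs 3: x=0 → posterior Beta(8, 7)
obs 4: x=0 → posterior Beta(8, 8)
obs 5: x=0 → posterior Beta(8, 9)
obs 6: x=0 → posterior Beta(8, 10)
obs 7: x=0 → posterior Beta(8, 11)
obs 8: x=1 → posterior Beta(9, 11)
obs 9: x=1 → posterior Beta(10, 11)
obs 10: x=1 → posterior Beta(11, 11)
obs 11: x=1 → posterior Beta(12, 11)
obs 12: x=0 → posterior Beta(12, 12)
obs 13: x=0 → posterior Beta(12, 13)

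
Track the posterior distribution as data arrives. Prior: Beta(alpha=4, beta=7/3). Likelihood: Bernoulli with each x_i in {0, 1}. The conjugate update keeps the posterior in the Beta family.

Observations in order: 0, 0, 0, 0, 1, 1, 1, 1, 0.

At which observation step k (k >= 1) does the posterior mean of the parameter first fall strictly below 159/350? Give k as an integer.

obs 1: x=0 → posterior Beta(4, 10/3)
obs 2: x=0 → posterior Beta(4, 13/3)
obs 3: x=0 → posterior Beta(4, 16/3)
obs 4: x=0 → posterior Beta(4, 19/3)
obs 5: x=1 → posterior Beta(5, 19/3)
obs 6: x=1 → posterior Beta(6, 19/3)
obs 7: x=1 → posterior Beta(7, 19/3)
obs 8: x=1 → posterior Beta(8, 19/3)
obs 9: x=0 → posterior Beta(8, 22/3)

k = 3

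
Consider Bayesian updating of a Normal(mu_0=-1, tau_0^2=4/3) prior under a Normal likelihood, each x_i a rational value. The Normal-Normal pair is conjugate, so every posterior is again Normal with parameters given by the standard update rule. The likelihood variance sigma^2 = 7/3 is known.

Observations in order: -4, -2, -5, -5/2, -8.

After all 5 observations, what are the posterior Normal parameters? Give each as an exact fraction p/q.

obs 1: x=-4 → posterior Normal(-23/11, 28/33)
obs 2: x=-2 → posterior Normal(-31/15, 28/45)
obs 3: x=-5 → posterior Normal(-51/19, 28/57)
obs 4: x=-5/2 → posterior Normal(-61/23, 28/69)
obs 5: x=-8 → posterior Normal(-31/9, 28/81)

mu_0=-31/9, tau_0^2=28/81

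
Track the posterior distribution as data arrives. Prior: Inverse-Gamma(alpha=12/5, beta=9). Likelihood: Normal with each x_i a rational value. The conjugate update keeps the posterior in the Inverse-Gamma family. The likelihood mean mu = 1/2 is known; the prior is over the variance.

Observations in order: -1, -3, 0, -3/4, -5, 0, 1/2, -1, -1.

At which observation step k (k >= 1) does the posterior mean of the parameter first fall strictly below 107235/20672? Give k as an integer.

obs 1: x=-1 → posterior Inverse-Gamma(29/10, 81/8)
obs 2: x=-3 → posterior Inverse-Gamma(17/5, 65/4)
obs 3: x=0 → posterior Inverse-Gamma(39/10, 131/8)
obs 4: x=-3/4 → posterior Inverse-Gamma(22/5, 549/32)
obs 5: x=-5 → posterior Inverse-Gamma(49/10, 1033/32)
obs 6: x=0 → posterior Inverse-Gamma(27/5, 1037/32)
obs 7: x=1/2 → posterior Inverse-Gamma(59/10, 1037/32)
obs 8: x=-1 → posterior Inverse-Gamma(32/5, 1073/32)
obs 9: x=-1 → posterior Inverse-Gamma(69/10, 1109/32)

k = 4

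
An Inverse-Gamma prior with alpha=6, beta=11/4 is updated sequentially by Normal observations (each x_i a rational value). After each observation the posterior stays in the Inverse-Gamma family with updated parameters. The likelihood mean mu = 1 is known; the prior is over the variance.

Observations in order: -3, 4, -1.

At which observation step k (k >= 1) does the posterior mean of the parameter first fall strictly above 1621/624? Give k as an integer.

k = 3

obs 1: x=-3 → posterior Inverse-Gamma(13/2, 43/4)
obs 2: x=4 → posterior Inverse-Gamma(7, 61/4)
obs 3: x=-1 → posterior Inverse-Gamma(15/2, 69/4)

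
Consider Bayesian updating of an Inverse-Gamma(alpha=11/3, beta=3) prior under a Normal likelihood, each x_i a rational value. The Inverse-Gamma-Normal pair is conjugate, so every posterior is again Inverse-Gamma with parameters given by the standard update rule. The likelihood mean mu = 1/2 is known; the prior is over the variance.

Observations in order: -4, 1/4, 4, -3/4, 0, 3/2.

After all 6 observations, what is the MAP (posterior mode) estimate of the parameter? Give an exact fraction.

993/368

obs 1: x=-4 → posterior Inverse-Gamma(25/6, 105/8)
obs 2: x=1/4 → posterior Inverse-Gamma(14/3, 421/32)
obs 3: x=4 → posterior Inverse-Gamma(31/6, 617/32)
obs 4: x=-3/4 → posterior Inverse-Gamma(17/3, 321/16)
obs 5: x=0 → posterior Inverse-Gamma(37/6, 323/16)
obs 6: x=3/2 → posterior Inverse-Gamma(20/3, 331/16)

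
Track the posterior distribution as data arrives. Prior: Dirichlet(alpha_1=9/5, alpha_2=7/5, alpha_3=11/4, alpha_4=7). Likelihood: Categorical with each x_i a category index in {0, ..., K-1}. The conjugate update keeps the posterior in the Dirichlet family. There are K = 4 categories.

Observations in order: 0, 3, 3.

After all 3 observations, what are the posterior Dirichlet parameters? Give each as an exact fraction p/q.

alpha_1=14/5, alpha_2=7/5, alpha_3=11/4, alpha_4=9

obs 1: x=0 → posterior Dirichlet(14/5, 7/5, 11/4, 7)
obs 2: x=3 → posterior Dirichlet(14/5, 7/5, 11/4, 8)
obs 3: x=3 → posterior Dirichlet(14/5, 7/5, 11/4, 9)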